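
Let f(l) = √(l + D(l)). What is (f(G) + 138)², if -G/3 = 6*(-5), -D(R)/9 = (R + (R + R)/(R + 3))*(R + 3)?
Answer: -57816 + 1656*I*√2135 ≈ -57816.0 + 76517.0*I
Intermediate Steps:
D(R) = -9*(3 + R)*(R + 2*R/(3 + R)) (D(R) = -9*(R + (R + R)/(R + 3))*(R + 3) = -9*(R + (2*R)/(3 + R))*(3 + R) = -9*(R + 2*R/(3 + R))*(3 + R) = -9*(3 + R)*(R + 2*R/(3 + R)))
G = 90 (G = -18*(-5) = -3*(-30) = 90)
f(l) = √(l - 9*l*(5 + l))
(f(G) + 138)² = (√(90*(-44 - 9*90)) + 138)² = (√(90*(-44 - 810)) + 138)² = (√(90*(-854)) + 138)² = (√(-76860) + 138)² = (6*I*√2135 + 138)² = (138 + 6*I*√2135)²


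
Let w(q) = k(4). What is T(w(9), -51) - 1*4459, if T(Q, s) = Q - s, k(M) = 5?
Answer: -4403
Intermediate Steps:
w(q) = 5
T(w(9), -51) - 1*4459 = (5 - 1*(-51)) - 1*4459 = (5 + 51) - 4459 = 56 - 4459 = -4403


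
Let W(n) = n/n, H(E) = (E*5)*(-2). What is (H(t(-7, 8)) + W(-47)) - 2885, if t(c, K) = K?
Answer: -2964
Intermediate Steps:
H(E) = -10*E (H(E) = (5*E)*(-2) = -10*E)
W(n) = 1
(H(t(-7, 8)) + W(-47)) - 2885 = (-10*8 + 1) - 2885 = (-80 + 1) - 2885 = -79 - 2885 = -2964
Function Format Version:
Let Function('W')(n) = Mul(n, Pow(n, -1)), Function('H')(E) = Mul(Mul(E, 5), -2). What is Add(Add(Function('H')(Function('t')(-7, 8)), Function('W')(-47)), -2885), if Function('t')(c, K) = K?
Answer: -2964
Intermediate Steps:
Function('H')(E) = Mul(-10, E) (Function('H')(E) = Mul(Mul(5, E), -2) = Mul(-10, E))
Function('W')(n) = 1
Add(Add(Function('H')(Function('t')(-7, 8)), Function('W')(-47)), -2885) = Add(Add(Mul(-10, 8), 1), -2885) = Add(Add(-80, 1), -2885) = Add(-79, -2885) = -2964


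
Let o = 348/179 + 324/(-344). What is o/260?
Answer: 15429/4002440 ≈ 0.0038549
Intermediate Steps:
o = 15429/15394 (o = 348*(1/179) + 324*(-1/344) = 348/179 - 81/86 = 15429/15394 ≈ 1.0023)
o/260 = (15429/15394)/260 = (15429/15394)*(1/260) = 15429/4002440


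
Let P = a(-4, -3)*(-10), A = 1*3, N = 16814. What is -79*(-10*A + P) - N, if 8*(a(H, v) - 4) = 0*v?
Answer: -11284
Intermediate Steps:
A = 3
a(H, v) = 4 (a(H, v) = 4 + (0*v)/8 = 4 + (1/8)*0 = 4 + 0 = 4)
P = -40 (P = 4*(-10) = -40)
-79*(-10*A + P) - N = -79*(-10*3 - 40) - 1*16814 = -79*(-30 - 40) - 16814 = -79*(-70) - 16814 = 5530 - 16814 = -11284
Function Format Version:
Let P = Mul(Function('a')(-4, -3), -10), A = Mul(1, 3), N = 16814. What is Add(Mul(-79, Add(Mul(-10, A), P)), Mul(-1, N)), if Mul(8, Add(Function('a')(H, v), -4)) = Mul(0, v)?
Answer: -11284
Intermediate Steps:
A = 3
Function('a')(H, v) = 4 (Function('a')(H, v) = Add(4, Mul(Rational(1, 8), Mul(0, v))) = Add(4, Mul(Rational(1, 8), 0)) = Add(4, 0) = 4)
P = -40 (P = Mul(4, -10) = -40)
Add(Mul(-79, Add(Mul(-10, A), P)), Mul(-1, N)) = Add(Mul(-79, Add(Mul(-10, 3), -40)), Mul(-1, 16814)) = Add(Mul(-79, Add(-30, -40)), -16814) = Add(Mul(-79, -70), -16814) = Add(5530, -16814) = -11284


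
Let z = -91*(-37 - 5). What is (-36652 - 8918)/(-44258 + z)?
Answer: 22785/20218 ≈ 1.1270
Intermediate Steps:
z = 3822 (z = -91*(-42) = 3822)
(-36652 - 8918)/(-44258 + z) = (-36652 - 8918)/(-44258 + 3822) = -45570/(-40436) = -45570*(-1/40436) = 22785/20218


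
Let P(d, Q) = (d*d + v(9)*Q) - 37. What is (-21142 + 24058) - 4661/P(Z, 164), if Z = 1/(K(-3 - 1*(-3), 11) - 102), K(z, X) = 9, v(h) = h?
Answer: 36251966403/12445912 ≈ 2912.8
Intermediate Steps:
Z = -1/93 (Z = 1/(9 - 102) = 1/(-93) = -1/93 ≈ -0.010753)
P(d, Q) = -37 + d² + 9*Q (P(d, Q) = (d*d + 9*Q) - 37 = (d² + 9*Q) - 37 = -37 + d² + 9*Q)
(-21142 + 24058) - 4661/P(Z, 164) = (-21142 + 24058) - 4661/(-37 + (-1/93)² + 9*164) = 2916 - 4661/(-37 + 1/8649 + 1476) = 2916 - 4661/12445912/8649 = 2916 - 4661*8649/12445912 = 2916 - 40312989/12445912 = 36251966403/12445912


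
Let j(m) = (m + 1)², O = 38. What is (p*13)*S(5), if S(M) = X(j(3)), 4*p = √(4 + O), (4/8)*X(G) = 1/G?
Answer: 13*√42/32 ≈ 2.6328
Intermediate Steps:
j(m) = (1 + m)²
X(G) = 2/G
p = √42/4 (p = √(4 + 38)/4 = √42/4 ≈ 1.6202)
S(M) = ⅛ (S(M) = 2/((1 + 3)²) = 2/(4²) = 2/16 = 2*(1/16) = ⅛)
(p*13)*S(5) = ((√42/4)*13)*(⅛) = (13*√42/4)*(⅛) = 13*√42/32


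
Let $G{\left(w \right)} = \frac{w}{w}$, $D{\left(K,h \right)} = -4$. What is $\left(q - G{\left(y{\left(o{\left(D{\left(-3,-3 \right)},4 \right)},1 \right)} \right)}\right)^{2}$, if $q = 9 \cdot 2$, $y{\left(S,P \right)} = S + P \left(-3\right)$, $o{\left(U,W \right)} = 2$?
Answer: $289$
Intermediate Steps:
$y{\left(S,P \right)} = S - 3 P$
$G{\left(w \right)} = 1$
$q = 18$
$\left(q - G{\left(y{\left(o{\left(D{\left(-3,-3 \right)},4 \right)},1 \right)} \right)}\right)^{2} = \left(18 - 1\right)^{2} = 17^{2} = 289$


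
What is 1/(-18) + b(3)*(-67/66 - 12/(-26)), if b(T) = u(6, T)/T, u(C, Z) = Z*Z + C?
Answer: -3634/1287 ≈ -2.8236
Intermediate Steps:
u(C, Z) = C + Z² (u(C, Z) = Z² + C = C + Z²)
b(T) = (6 + T²)/T
1/(-18) + b(3)*(-67/66 - 12/(-26)) = 1/(-18) + (3 + 6/3)*(-67/66 - 12/(-26)) = -1/18 + (3 + 6*(⅓))*(-67*1/66 - 12*(-1/26)) = -1/18 + (3 + 2)*(-67/66 + 6/13) = -1/18 + 5*(-475/858) = -1/18 - 2375/858 = -3634/1287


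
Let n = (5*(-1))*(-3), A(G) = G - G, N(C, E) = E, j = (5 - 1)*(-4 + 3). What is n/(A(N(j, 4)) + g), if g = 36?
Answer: 5/12 ≈ 0.41667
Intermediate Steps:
j = -4 (j = 4*(-1) = -4)
A(G) = 0
n = 15 (n = -5*(-3) = 15)
n/(A(N(j, 4)) + g) = 15/(0 + 36) = 15/36 = (1/36)*15 = 5/12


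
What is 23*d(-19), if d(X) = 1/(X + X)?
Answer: -23/38 ≈ -0.60526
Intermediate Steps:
d(X) = 1/(2*X)
23*d(-19) = 23*((½)/(-19)) = 23*((½)*(-1/19)) = 23*(-1/38) = -23/38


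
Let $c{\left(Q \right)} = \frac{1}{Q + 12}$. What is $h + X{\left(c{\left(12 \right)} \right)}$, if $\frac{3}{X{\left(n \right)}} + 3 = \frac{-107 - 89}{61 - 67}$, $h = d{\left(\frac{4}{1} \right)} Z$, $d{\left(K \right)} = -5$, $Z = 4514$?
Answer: $- \frac{2008721}{89} \approx -22570.0$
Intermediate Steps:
$c{\left(Q \right)} = \frac{1}{12 + Q}$
$h = -22570$ ($h = \left(-5\right) 4514 = -22570$)
$X{\left(n \right)} = \frac{9}{89}$ ($X{\left(n \right)} = \frac{3}{-3 + \frac{-107 - 89}{61 - 67}} = \frac{3}{-3 - \frac{196}{-6}} = \frac{3}{-3 - - \frac{98}{3}} = \frac{3}{-3 + \frac{98}{3}} = \frac{3}{\frac{89}{3}} = 3 \cdot \frac{3}{89} = \frac{9}{89}$)
$h + X{\left(c{\left(12 \right)} \right)} = -22570 + \frac{9}{89} = - \frac{2008721}{89}$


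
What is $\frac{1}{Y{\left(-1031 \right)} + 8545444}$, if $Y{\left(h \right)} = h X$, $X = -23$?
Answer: $\frac{1}{8569157} \approx 1.167 \cdot 10^{-7}$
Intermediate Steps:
$Y{\left(h \right)} = - 23 h$ ($Y{\left(h \right)} = h \left(-23\right) = - 23 h$)
$\frac{1}{Y{\left(-1031 \right)} + 8545444} = \frac{1}{\left(-23\right) \left(-1031\right) + 8545444} = \frac{1}{23713 + 8545444} = \frac{1}{8569157}$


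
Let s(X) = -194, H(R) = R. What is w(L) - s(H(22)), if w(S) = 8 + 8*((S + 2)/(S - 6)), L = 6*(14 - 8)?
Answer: 3182/15 ≈ 212.13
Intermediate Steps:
L = 36 (L = 6*6 = 36)
w(S) = 8 + 8*(2 + S)/(-6 + S) (w(S) = 8 + 8*((2 + S)/(-6 + S)) = 8 + 8*(2 + S)/(-6 + S))
w(L) - s(H(22)) = 16*(-2 + 36)/(-6 + 36) - 1*(-194) = 16*34/30 + 194 = 16*(1/30)*34 + 194 = 272/15 + 194 = 3182/15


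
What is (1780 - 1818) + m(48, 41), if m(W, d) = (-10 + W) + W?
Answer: 48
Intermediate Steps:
m(W, d) = -10 + 2*W
(1780 - 1818) + m(48, 41) = (1780 - 1818) + (-10 + 2*48) = -38 + (-10 + 96) = -38 + 86 = 48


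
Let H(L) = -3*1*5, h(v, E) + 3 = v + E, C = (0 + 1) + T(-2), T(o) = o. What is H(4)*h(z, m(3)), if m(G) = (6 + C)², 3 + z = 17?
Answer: -540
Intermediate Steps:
z = 14 (z = -3 + 17 = 14)
C = -1 (C = (0 + 1) - 2 = 1 - 2 = -1)
m(G) = 25 (m(G) = (6 - 1)² = 5² = 25)
h(v, E) = -3 + E + v (h(v, E) = -3 + (v + E) = -3 + (E + v) = -3 + E + v)
H(L) = -15 (H(L) = -3*5 = -15)
H(4)*h(z, m(3)) = -15*(-3 + 25 + 14) = -15*36 = -540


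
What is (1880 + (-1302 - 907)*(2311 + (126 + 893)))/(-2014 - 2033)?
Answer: 7354090/4047 ≈ 1817.2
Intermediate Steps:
(1880 + (-1302 - 907)*(2311 + (126 + 893)))/(-2014 - 2033) = (1880 - 2209*(2311 + 1019))/(-4047) = (1880 - 2209*3330)*(-1/4047) = (1880 - 7355970)*(-1/4047) = -7354090*(-1/4047) = 7354090/4047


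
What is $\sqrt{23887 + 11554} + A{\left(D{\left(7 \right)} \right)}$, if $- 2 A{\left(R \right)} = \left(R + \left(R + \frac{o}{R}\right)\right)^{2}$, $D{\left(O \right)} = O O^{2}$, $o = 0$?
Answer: $-235298 + \sqrt{35441} \approx -2.3511 \cdot 10^{5}$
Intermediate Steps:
$D{\left(O \right)} = O^{3}$
$A{\left(R \right)} = - 2 R^{2}$ ($A{\left(R \right)} = - \frac{\left(R + \left(R + \frac{0}{R}\right)\right)^{2}}{2} = - \frac{\left(R + \left(R + 0\right)\right)^{2}}{2} = - \frac{\left(R + R\right)^{2}}{2} = - \frac{\left(2 R\right)^{2}}{2} = - \frac{4 R^{2}}{2} = - 2 R^{2}$)
$\sqrt{23887 + 11554} + A{\left(D{\left(7 \right)} \right)} = \sqrt{23887 + 11554} - 2 \left(7^{3}\right)^{2} = \sqrt{35441} - 2 \cdot 343^{2} = \sqrt{35441} - 235298 = -235298 + \sqrt{35441}$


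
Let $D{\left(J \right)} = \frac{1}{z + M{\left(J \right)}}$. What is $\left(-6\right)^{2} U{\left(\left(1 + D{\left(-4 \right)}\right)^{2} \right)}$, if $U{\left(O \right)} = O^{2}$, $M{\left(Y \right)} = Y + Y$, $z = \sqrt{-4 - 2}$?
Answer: $\frac{9 \left(673 i + 1204 \sqrt{6}\right)}{457 i + 464 \sqrt{6}} \approx 21.948 - 3.4958 i$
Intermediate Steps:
$z = i \sqrt{6}$ ($z = \sqrt{-6} = i \sqrt{6} \approx 2.4495 i$)
$M{\left(Y \right)} = 2 Y$
$D{\left(J \right)} = \frac{1}{2 J + i \sqrt{6}}$ ($D{\left(J \right)} = \frac{1}{i \sqrt{6} + 2 J} = \frac{1}{2 J + i \sqrt{6}}$)
$\left(-6\right)^{2} U{\left(\left(1 + D{\left(-4 \right)}\right)^{2} \right)} = \left(-6\right)^{2} \left(\left(1 + \frac{1}{2 \left(-4\right) + i \sqrt{6}}\right)^{2}\right)^{2} = 36 \left(\left(1 + \frac{1}{-8 + i \sqrt{6}}\right)^{2}\right)^{2} = 36 \left(1 + \frac{1}{-8 + i \sqrt{6}}\right)^{4}$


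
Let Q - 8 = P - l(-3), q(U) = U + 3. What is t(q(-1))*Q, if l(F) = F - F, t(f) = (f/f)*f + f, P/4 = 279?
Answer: 4496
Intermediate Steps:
P = 1116 (P = 4*279 = 1116)
q(U) = 3 + U
t(f) = 2*f (t(f) = 1*f + f = f + f = 2*f)
l(F) = 0
Q = 1124 (Q = 8 + (1116 - 1*0) = 8 + (1116 + 0) = 8 + 1116 = 1124)
t(q(-1))*Q = (2*(3 - 1))*1124 = (2*2)*1124 = 4*1124 = 4496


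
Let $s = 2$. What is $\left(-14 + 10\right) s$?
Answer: $-8$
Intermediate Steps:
$\left(-14 + 10\right) s = \left(-14 + 10\right) 2 = \left(-4\right) 2 = -8$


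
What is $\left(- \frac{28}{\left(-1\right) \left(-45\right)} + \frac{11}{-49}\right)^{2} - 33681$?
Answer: $- \frac{163754378336}{4862025} \approx -33680.0$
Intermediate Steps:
$\left(- \frac{28}{\left(-1\right) \left(-45\right)} + \frac{11}{-49}\right)^{2} - 33681 = \left(- \frac{28}{45} + 11 \left(- \frac{1}{49}\right)\right)^{2} - 33681 = \left(\left(-28\right) \frac{1}{45} - \frac{11}{49}\right)^{2} - 33681 = \left(- \frac{28}{45} - \frac{11}{49}\right)^{2} - 33681 = \left(- \frac{1867}{2205}\right)^{2} - 33681 = \frac{3485689}{4862025} - 33681 = - \frac{163754378336}{4862025}$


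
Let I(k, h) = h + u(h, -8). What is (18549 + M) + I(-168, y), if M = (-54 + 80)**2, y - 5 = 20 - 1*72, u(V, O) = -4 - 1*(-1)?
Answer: 19175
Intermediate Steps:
u(V, O) = -3 (u(V, O) = -4 + 1 = -3)
y = -47 (y = 5 + (20 - 1*72) = 5 + (20 - 72) = 5 - 52 = -47)
M = 676 (M = 26**2 = 676)
I(k, h) = -3 + h (I(k, h) = h - 3 = -3 + h)
(18549 + M) + I(-168, y) = (18549 + 676) + (-3 - 47) = 19225 - 50 = 19175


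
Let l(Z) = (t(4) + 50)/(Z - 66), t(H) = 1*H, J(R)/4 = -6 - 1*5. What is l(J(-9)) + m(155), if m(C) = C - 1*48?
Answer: 5858/55 ≈ 106.51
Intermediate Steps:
J(R) = -44 (J(R) = 4*(-6 - 1*5) = 4*(-6 - 5) = 4*(-11) = -44)
t(H) = H
l(Z) = 54/(-66 + Z) (l(Z) = (4 + 50)/(Z - 66) = 54/(-66 + Z))
m(C) = -48 + C (m(C) = C - 48 = -48 + C)
l(J(-9)) + m(155) = 54/(-66 - 44) + (-48 + 155) = 54/(-110) + 107 = 54*(-1/110) + 107 = -27/55 + 107 = 5858/55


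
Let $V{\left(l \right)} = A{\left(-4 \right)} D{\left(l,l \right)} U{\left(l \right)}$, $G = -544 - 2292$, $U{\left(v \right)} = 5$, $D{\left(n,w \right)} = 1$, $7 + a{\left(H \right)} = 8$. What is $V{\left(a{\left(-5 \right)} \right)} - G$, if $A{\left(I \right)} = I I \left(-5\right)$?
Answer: $2436$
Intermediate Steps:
$a{\left(H \right)} = 1$ ($a{\left(H \right)} = -7 + 8 = 1$)
$G = -2836$ ($G = -544 - 2292 = -2836$)
$A{\left(I \right)} = - 5 I^{2}$ ($A{\left(I \right)} = I^{2} \left(-5\right) = - 5 I^{2}$)
$V{\left(l \right)} = -400$ ($V{\left(l \right)} = - 5 \left(-4\right)^{2} \cdot 1 \cdot 5 = \left(-5\right) 16 \cdot 1 \cdot 5 = \left(-80\right) 1 \cdot 5 = \left(-80\right) 5 = -400$)
$V{\left(a{\left(-5 \right)} \right)} - G = -400 - -2836 = -400 + 2836 = 2436$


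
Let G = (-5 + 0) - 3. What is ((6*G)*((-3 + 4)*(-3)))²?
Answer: 20736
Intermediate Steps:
G = -8 (G = -5 - 3 = -8)
((6*G)*((-3 + 4)*(-3)))² = ((6*(-8))*((-3 + 4)*(-3)))² = (-48*(-3))² = 144² = 20736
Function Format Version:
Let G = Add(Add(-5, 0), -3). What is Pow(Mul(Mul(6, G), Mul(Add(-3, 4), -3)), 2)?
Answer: 20736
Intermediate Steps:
G = -8 (G = Add(-5, -3) = -8)
Pow(Mul(Mul(6, G), Mul(Add(-3, 4), -3)), 2) = Pow(Mul(Mul(6, -8), Mul(Add(-3, 4), -3)), 2) = Pow(Mul(-48, Mul(1, -3)), 2) = Pow(Mul(-48, -3), 2) = Pow(144, 2) = 20736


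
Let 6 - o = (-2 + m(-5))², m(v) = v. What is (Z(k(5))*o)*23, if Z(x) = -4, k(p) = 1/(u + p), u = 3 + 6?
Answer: 3956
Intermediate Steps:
u = 9
k(p) = 1/(9 + p)
o = -43 (o = 6 - (-2 - 5)² = 6 - 1*(-7)² = 6 - 1*49 = 6 - 49 = -43)
(Z(k(5))*o)*23 = -4*(-43)*23 = 172*23 = 3956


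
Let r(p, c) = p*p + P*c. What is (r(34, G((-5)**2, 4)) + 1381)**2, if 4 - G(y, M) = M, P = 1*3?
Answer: 6436369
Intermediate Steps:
P = 3
G(y, M) = 4 - M
r(p, c) = p**2 + 3*c (r(p, c) = p*p + 3*c = p**2 + 3*c)
(r(34, G((-5)**2, 4)) + 1381)**2 = ((34**2 + 3*(4 - 1*4)) + 1381)**2 = ((1156 + 3*(4 - 4)) + 1381)**2 = ((1156 + 3*0) + 1381)**2 = ((1156 + 0) + 1381)**2 = (1156 + 1381)**2 = 2537**2 = 6436369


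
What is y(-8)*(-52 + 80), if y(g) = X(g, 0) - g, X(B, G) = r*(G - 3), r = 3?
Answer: -28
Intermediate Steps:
X(B, G) = -9 + 3*G (X(B, G) = 3*(G - 3) = 3*(-3 + G) = -9 + 3*G)
y(g) = -9 - g (y(g) = (-9 + 3*0) - g = (-9 + 0) - g = -9 - g)
y(-8)*(-52 + 80) = (-9 - 1*(-8))*(-52 + 80) = (-9 + 8)*28 = -1*28 = -28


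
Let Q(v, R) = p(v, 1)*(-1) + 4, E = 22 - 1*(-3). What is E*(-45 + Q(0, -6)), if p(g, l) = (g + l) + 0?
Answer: -1050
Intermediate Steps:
p(g, l) = g + l
E = 25 (E = 22 + 3 = 25)
Q(v, R) = 3 - v (Q(v, R) = (v + 1)*(-1) + 4 = (1 + v)*(-1) + 4 = (-1 - v) + 4 = 3 - v)
E*(-45 + Q(0, -6)) = 25*(-45 + (3 - 1*0)) = 25*(-45 + (3 + 0)) = 25*(-45 + 3) = 25*(-42) = -1050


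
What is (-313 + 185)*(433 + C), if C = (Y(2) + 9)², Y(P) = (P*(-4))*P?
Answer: -61696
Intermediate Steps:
Y(P) = -4*P² (Y(P) = (-4*P)*P = -4*P²)
C = 49 (C = (-4*2² + 9)² = (-4*4 + 9)² = (-16 + 9)² = (-7)² = 49)
(-313 + 185)*(433 + C) = (-313 + 185)*(433 + 49) = -128*482 = -61696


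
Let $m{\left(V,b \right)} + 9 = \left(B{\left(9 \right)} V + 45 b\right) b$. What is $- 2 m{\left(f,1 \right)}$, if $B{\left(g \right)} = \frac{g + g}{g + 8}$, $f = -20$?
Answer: $- \frac{504}{17} \approx -29.647$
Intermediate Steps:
$B{\left(g \right)} = \frac{2 g}{8 + g}$
$m{\left(V,b \right)} = -9 + b \left(45 b + \frac{18 V}{17}\right)$ ($m{\left(V,b \right)} = -9 + \left(2 \cdot 9 \frac{1}{8 + 9} V + 45 b\right) b = -9 + \left(2 \cdot 9 \cdot \frac{1}{17} V + 45 b\right) b = -9 + \left(\frac{18 V}{17} + 45 b\right) b = -9 + \left(45 b + \frac{18 V}{17}\right) b = -9 + b \left(45 b + \frac{18 V}{17}\right)$)
$- 2 m{\left(f,1 \right)} = - 2 \left(-9 + 45 \cdot 1^{2} + \frac{18}{17} \left(-20\right) 1\right) = - 2 \left(-9 + 45 \cdot 1 - \frac{360}{17}\right) = - 2 \left(-9 + 45 - \frac{360}{17}\right) = \left(-2\right) \frac{252}{17} = - \frac{504}{17}$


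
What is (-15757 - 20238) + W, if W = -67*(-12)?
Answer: -35191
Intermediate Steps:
W = 804
(-15757 - 20238) + W = (-15757 - 20238) + 804 = -35995 + 804 = -35191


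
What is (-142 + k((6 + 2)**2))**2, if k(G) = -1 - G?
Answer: 42849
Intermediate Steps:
(-142 + k((6 + 2)**2))**2 = (-142 + (-1 - (6 + 2)**2))**2 = (-142 + (-1 - 1*8**2))**2 = (-142 + (-1 - 1*64))**2 = (-142 + (-1 - 64))**2 = (-142 - 65)**2 = (-207)**2 = 42849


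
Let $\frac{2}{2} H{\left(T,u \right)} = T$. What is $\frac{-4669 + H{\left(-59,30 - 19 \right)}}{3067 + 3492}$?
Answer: $- \frac{4728}{6559} \approx -0.72084$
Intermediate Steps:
$H{\left(T,u \right)} = T$
$\frac{-4669 + H{\left(-59,30 - 19 \right)}}{3067 + 3492} = \frac{-4669 - 59}{3067 + 3492} = - \frac{4728}{6559}$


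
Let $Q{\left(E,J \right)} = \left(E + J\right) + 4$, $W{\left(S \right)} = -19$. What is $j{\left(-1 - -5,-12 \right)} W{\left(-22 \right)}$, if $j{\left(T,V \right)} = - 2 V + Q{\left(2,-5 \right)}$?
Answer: $-475$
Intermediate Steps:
$Q{\left(E,J \right)} = 4 + E + J$
$j{\left(T,V \right)} = 1 - 2 V$ ($j{\left(T,V \right)} = - 2 V + \left(4 + 2 - 5\right) = - 2 V + 1 = 1 - 2 V$)
$j{\left(-1 - -5,-12 \right)} W{\left(-22 \right)} = \left(1 - -24\right) \left(-19\right) = \left(1 + 24\right) \left(-19\right) = 25 \left(-19\right) = -475$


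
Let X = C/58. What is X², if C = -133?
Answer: 17689/3364 ≈ 5.2583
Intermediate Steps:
X = -133/58 ≈ -2.2931
X² = (-133/58)² = 17689/3364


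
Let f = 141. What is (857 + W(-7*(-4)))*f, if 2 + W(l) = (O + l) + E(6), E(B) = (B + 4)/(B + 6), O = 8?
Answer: 251497/2 ≈ 1.2575e+5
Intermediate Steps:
E(B) = (4 + B)/(6 + B)
W(l) = 41/6 + l (W(l) = -2 + ((8 + l) + (4 + 6)/(6 + 6)) = -2 + ((8 + l) + 10/12) = -2 + ((8 + l) + (1/12)*10) = -2 + ((8 + l) + ⅚) = -2 + (53/6 + l) = 41/6 + l)
(857 + W(-7*(-4)))*f = (857 + (41/6 - 7*(-4)))*141 = (857 + (41/6 + 28))*141 = (857 + 209/6)*141 = (5351/6)*141 = 251497/2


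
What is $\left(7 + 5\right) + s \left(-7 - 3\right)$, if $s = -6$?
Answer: $72$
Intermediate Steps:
$\left(7 + 5\right) + s \left(-7 - 3\right) = \left(7 + 5\right) - 6 \left(-7 - 3\right) = 12 - -60 = 12 + 60 = 72$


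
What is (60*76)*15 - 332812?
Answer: -264412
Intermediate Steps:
(60*76)*15 - 332812 = 4560*15 - 332812 = 68400 - 332812 = -264412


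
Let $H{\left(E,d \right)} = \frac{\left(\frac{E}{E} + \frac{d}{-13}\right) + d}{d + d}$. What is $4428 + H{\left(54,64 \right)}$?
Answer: $\frac{7368973}{1664} \approx 4428.5$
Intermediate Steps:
$H{\left(E,d \right)} = \frac{1 + \frac{12 d}{13}}{2 d}$ ($H{\left(E,d \right)} = \frac{\left(1 + d \left(- \frac{1}{13}\right)\right) + d}{2 d} = \left(\left(1 - \frac{d}{13}\right) + d\right) \frac{1}{2 d} = \left(1 + \frac{12 d}{13}\right) \frac{1}{2 d} = \frac{1 + \frac{12 d}{13}}{2 d}$)
$4428 + H{\left(54,64 \right)} = 4428 + \frac{13 + 12 \cdot 64}{26 \cdot 64} = 4428 + \frac{1}{26} \cdot \frac{1}{64} \left(13 + 768\right) = 4428 + \frac{1}{26} \cdot \frac{1}{64} \cdot 781 = 4428 + \frac{781}{1664} = \frac{7368973}{1664}$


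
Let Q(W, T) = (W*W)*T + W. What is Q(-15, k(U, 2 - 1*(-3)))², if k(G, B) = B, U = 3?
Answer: 1232100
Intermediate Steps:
Q(W, T) = W + T*W² (Q(W, T) = W²*T + W = T*W² + W = W + T*W²)
Q(-15, k(U, 2 - 1*(-3)))² = (-15*(1 + (2 - 1*(-3))*(-15)))² = (-15*(1 + (2 + 3)*(-15)))² = (-15*(1 + 5*(-15)))² = (-15*(1 - 75))² = (-15*(-74))² = 1110² = 1232100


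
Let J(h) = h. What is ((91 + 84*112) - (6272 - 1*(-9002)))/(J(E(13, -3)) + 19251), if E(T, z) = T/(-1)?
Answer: -5775/19238 ≈ -0.30019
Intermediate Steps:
E(T, z) = -T (E(T, z) = T*(-1) = -T)
((91 + 84*112) - (6272 - 1*(-9002)))/(J(E(13, -3)) + 19251) = ((91 + 84*112) - (6272 - 1*(-9002)))/(-1*13 + 19251) = ((91 + 9408) - (6272 + 9002))/(-13 + 19251) = (9499 - 1*15274)/19238 = (9499 - 15274)*(1/19238) = -5775*1/19238 = -5775/19238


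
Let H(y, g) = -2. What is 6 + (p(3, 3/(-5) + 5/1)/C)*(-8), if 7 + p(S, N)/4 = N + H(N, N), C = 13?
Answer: 1126/65 ≈ 17.323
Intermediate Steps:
p(S, N) = -36 + 4*N (p(S, N) = -28 + 4*(N - 2) = -28 + 4*(-2 + N) = -28 + (-8 + 4*N) = -36 + 4*N)
6 + (p(3, 3/(-5) + 5/1)/C)*(-8) = 6 + ((-36 + 4*(3/(-5) + 5/1))/13)*(-8) = 6 + ((-36 + 4*(3*(-1/5) + 5*1))*(1/13))*(-8) = 6 + ((-36 + 4*(-3/5 + 5))*(1/13))*(-8) = 6 + ((-36 + 4*(22/5))*(1/13))*(-8) = 6 + ((-36 + 88/5)*(1/13))*(-8) = 6 - 92/5*1/13*(-8) = 6 - 92/65*(-8) = 6 + 736/65 = 1126/65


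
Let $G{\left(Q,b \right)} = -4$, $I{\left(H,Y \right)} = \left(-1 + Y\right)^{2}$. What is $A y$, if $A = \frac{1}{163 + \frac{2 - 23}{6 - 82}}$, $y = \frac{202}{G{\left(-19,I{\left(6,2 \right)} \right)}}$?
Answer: $- \frac{3838}{12409} \approx -0.30929$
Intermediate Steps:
$y = - \frac{101}{2}$ ($y = \frac{202}{-4} = 202 \left(- \frac{1}{4}\right) = - \frac{101}{2} \approx -50.5$)
$A = \frac{76}{12409}$ ($A = \frac{1}{163 - \frac{21}{-76}} = \frac{1}{163 - - \frac{21}{76}} = \frac{1}{163 + \frac{21}{76}} = \frac{1}{\frac{12409}{76}} = \frac{76}{12409} \approx 0.0061246$)
$A y = \frac{76}{12409} \left(- \frac{101}{2}\right) = - \frac{3838}{12409}$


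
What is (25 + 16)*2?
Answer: 82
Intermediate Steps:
(25 + 16)*2 = 41*2 = 82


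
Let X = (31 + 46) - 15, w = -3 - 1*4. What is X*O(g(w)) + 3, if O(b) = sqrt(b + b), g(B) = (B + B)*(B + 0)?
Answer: 871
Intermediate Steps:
w = -7 (w = -3 - 4 = -7)
g(B) = 2*B**2 (g(B) = (2*B)*B = 2*B**2)
O(b) = sqrt(2)*sqrt(b) (O(b) = sqrt(2*b) = sqrt(2)*sqrt(b))
X = 62 (X = 77 - 15 = 62)
X*O(g(w)) + 3 = 62*(sqrt(2)*sqrt(2*(-7)**2)) + 3 = 62*(sqrt(2)*sqrt(2*49)) + 3 = 62*(sqrt(2)*sqrt(98)) + 3 = 62*(sqrt(2)*(7*sqrt(2))) + 3 = 62*14 + 3 = 868 + 3 = 871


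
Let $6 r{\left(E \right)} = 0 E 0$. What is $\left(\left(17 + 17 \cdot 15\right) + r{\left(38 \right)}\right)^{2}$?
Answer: $73984$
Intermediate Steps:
$r{\left(E \right)} = 0$ ($r{\left(E \right)} = \frac{0 E 0}{6} = \frac{0 \cdot 0}{6} = \frac{1}{6} \cdot 0 = 0$)
$\left(\left(17 + 17 \cdot 15\right) + r{\left(38 \right)}\right)^{2} = \left(\left(17 + 17 \cdot 15\right) + 0\right)^{2} = \left(\left(17 + 255\right) + 0\right)^{2} = \left(272 + 0\right)^{2} = 272^{2} = 73984$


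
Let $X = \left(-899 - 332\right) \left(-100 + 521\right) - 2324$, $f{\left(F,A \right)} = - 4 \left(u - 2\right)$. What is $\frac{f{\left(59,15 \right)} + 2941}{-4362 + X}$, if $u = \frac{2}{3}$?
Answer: $- \frac{8839}{1574811} \approx -0.0056127$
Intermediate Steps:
$u = \frac{2}{3}$ ($u = 2 \cdot \frac{1}{3} = \frac{2}{3} \approx 0.66667$)
$f{\left(F,A \right)} = \frac{16}{3}$ ($f{\left(F,A \right)} = - 4 \left(\frac{2}{3} - 2\right) = \left(-4\right) \left(- \frac{4}{3}\right) = \frac{16}{3}$)
$X = -520575$ ($X = \left(-1231\right) 421 - 2324 = -518251 - 2324 = -520575$)
$\frac{f{\left(59,15 \right)} + 2941}{-4362 + X} = \frac{\frac{16}{3} + 2941}{-4362 - 520575} = \frac{8839}{3 \left(-524937\right)} = \frac{8839}{3} \left(- \frac{1}{524937}\right) = - \frac{8839}{1574811}$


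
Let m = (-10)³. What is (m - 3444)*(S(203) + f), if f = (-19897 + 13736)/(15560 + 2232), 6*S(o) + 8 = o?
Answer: -635579769/4448 ≈ -1.4289e+5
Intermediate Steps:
m = -1000
S(o) = -4/3 + o/6
f = -6161/17792 ≈ -0.34628
(m - 3444)*(S(203) + f) = (-1000 - 3444)*((-4/3 + (⅙)*203) - 6161/17792) = -4444*((-4/3 + 203/6) - 6161/17792) = -4444*(65/2 - 6161/17792) = -4444*572079/17792 = -635579769/4448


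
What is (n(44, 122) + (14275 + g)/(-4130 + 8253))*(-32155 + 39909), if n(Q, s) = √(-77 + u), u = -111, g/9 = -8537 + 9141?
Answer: 152839094/4123 + 15508*I*√47 ≈ 37070.0 + 1.0632e+5*I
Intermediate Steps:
g = 5436 (g = 9*(-8537 + 9141) = 9*604 = 5436)
n(Q, s) = 2*I*√47 (n(Q, s) = √(-77 - 111) = √(-188) = 2*I*√47)
(n(44, 122) + (14275 + g)/(-4130 + 8253))*(-32155 + 39909) = (2*I*√47 + (14275 + 5436)/(-4130 + 8253))*(-32155 + 39909) = (2*I*√47 + 19711/4123)*7754 = (19711/4123 + 2*I*√47)*7754 = 152839094/4123 + 15508*I*√47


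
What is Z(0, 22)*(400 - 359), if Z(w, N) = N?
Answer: 902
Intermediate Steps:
Z(0, 22)*(400 - 359) = 22*(400 - 359) = 22*41 = 902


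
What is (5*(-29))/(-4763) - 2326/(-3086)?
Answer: 5763104/7349309 ≈ 0.78417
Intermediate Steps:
(5*(-29))/(-4763) - 2326/(-3086) = -145*(-1/4763) - 2326*(-1/3086) = 145/4763 + 1163/1543 = 5763104/7349309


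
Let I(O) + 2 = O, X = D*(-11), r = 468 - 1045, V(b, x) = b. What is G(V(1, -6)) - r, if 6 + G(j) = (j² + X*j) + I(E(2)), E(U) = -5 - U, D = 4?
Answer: 519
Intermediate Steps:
r = -577
X = -44 (X = 4*(-11) = -44)
I(O) = -2 + O
G(j) = -15 + j² - 44*j (G(j) = -6 + ((j² - 44*j) + (-2 + (-5 - 1*2))) = -6 + ((j² - 44*j) + (-2 + (-5 - 2))) = -6 + ((j² - 44*j) + (-2 - 7)) = -6 + ((j² - 44*j) - 9) = -6 + (-9 + j² - 44*j) = -15 + j² - 44*j)
G(V(1, -6)) - r = (-15 + 1² - 44*1) - 1*(-577) = (-15 + 1 - 44) + 577 = -58 + 577 = 519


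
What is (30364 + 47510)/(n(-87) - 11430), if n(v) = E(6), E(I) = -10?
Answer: -38937/5720 ≈ -6.8072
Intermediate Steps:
n(v) = -10
(30364 + 47510)/(n(-87) - 11430) = (30364 + 47510)/(-10 - 11430) = 77874/(-11440) = 77874*(-1/11440) = -38937/5720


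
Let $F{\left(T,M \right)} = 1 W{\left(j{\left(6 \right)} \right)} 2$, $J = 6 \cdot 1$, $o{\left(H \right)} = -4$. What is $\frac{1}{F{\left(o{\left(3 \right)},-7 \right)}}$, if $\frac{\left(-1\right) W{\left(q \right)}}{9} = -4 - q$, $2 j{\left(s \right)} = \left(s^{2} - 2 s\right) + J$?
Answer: $\frac{1}{342} \approx 0.002924$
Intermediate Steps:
$J = 6$
$j{\left(s \right)} = 3 + \frac{s^{2}}{2} - s$ ($j{\left(s \right)} = \frac{\left(s^{2} - 2 s\right) + 6}{2} = \frac{6 + s^{2} - 2 s}{2} = 3 + \frac{s^{2}}{2} - s$)
$W{\left(q \right)} = 36 + 9 q$ ($W{\left(q \right)} = - 9 \left(-4 - q\right) = 36 + 9 q$)
$F{\left(T,M \right)} = 342$ ($F{\left(T,M \right)} = 1 \left(36 + 9 \left(3 + \frac{6^{2}}{2} - 6\right)\right) 2 = 1 \left(36 + 9 \left(3 + \frac{1}{2} \cdot 36 - 6\right)\right) 2 = 1 \left(36 + 9 \left(3 + 18 - 6\right)\right) 2 = 1 \left(36 + 9 \cdot 15\right) 2 = 1 \left(36 + 135\right) 2 = 1 \cdot 171 \cdot 2 = 171 \cdot 2 = 342$)
$\frac{1}{F{\left(o{\left(3 \right)},-7 \right)}} = \frac{1}{342}$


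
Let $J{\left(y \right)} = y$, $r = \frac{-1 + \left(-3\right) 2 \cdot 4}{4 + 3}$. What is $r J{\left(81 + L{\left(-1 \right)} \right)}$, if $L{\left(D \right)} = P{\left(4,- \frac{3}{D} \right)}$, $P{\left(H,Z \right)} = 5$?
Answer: $- \frac{2150}{7} \approx -307.14$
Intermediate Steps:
$L{\left(D \right)} = 5$
$r = - \frac{25}{7}$ ($r = \frac{-1 - 24}{7} = \left(-1 - 24\right) \frac{1}{7} = \left(-25\right) \frac{1}{7} = - \frac{25}{7} \approx -3.5714$)
$r J{\left(81 + L{\left(-1 \right)} \right)} = - \frac{25 \left(81 + 5\right)}{7} = \left(- \frac{25}{7}\right) 86 = - \frac{2150}{7}$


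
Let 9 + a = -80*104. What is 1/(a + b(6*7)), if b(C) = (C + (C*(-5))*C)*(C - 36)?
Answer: -1/60997 ≈ -1.6394e-5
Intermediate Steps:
b(C) = (-36 + C)*(C - 5*C**2) (b(C) = (C + (-5*C)*C)*(-36 + C) = (C - 5*C**2)*(-36 + C) = (-36 + C)*(C - 5*C**2))
a = -8329 (a = -9 - 80*104 = -9 - 8320 = -8329)
1/(a + b(6*7)) = 1/(-8329 + (6*7)*(-36 - 5*(6*7)**2 + 181*(6*7))) = 1/(-8329 + 42*(-36 - 5*42**2 + 181*42)) = 1/(-8329 + 42*(-36 - 5*1764 + 7602)) = 1/(-8329 + 42*(-36 - 8820 + 7602)) = 1/(-8329 + 42*(-1254)) = 1/(-8329 - 52668) = 1/(-60997) = -1/60997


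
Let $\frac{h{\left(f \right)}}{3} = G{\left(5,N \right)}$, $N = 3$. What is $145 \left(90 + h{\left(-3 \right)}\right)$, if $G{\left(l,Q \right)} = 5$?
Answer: $15225$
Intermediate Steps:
$h{\left(f \right)} = 15$ ($h{\left(f \right)} = 3 \cdot 5 = 15$)
$145 \left(90 + h{\left(-3 \right)}\right) = 145 \left(90 + 15\right) = 145 \cdot 105 = 15225$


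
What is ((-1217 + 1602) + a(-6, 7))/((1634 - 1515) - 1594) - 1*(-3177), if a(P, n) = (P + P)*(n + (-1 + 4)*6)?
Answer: 937198/295 ≈ 3176.9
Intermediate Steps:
a(P, n) = 2*P*(18 + n) (a(P, n) = (2*P)*(n + 3*6) = (2*P)*(n + 18) = (2*P)*(18 + n) = 2*P*(18 + n))
((-1217 + 1602) + a(-6, 7))/((1634 - 1515) - 1594) - 1*(-3177) = ((-1217 + 1602) + 2*(-6)*(18 + 7))/((1634 - 1515) - 1594) - 1*(-3177) = (385 + 2*(-6)*25)/(119 - 1594) + 3177 = (385 - 300)/(-1475) + 3177 = 85*(-1/1475) + 3177 = -17/295 + 3177 = 937198/295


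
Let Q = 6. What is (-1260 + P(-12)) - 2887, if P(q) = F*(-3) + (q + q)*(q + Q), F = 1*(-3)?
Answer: -3994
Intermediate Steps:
F = -3
P(q) = 9 + 2*q*(6 + q) (P(q) = -3*(-3) + (q + q)*(q + 6) = 9 + (2*q)*(6 + q) = 9 + 2*q*(6 + q))
(-1260 + P(-12)) - 2887 = (-1260 + (9 + 2*(-12)² + 12*(-12))) - 2887 = (-1260 + (9 + 2*144 - 144)) - 2887 = (-1260 + (9 + 288 - 144)) - 2887 = (-1260 + 153) - 2887 = -1107 - 2887 = -3994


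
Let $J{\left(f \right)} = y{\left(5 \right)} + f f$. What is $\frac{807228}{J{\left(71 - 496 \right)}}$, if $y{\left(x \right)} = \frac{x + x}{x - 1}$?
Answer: $\frac{1614456}{361255} \approx 4.469$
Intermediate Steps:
$y{\left(x \right)} = \frac{2 x}{-1 + x}$
$J{\left(f \right)} = \frac{5}{2} + f^{2}$ ($J{\left(f \right)} = 2 \cdot 5 \frac{1}{-1 + 5} + f f = 2 \cdot 5 \cdot \frac{1}{4} + f^{2} = \frac{5}{2} + f^{2}$)
$\frac{807228}{J{\left(71 - 496 \right)}} = \frac{807228}{\frac{5}{2} + \left(71 - 496\right)^{2}} = \frac{807228}{\frac{5}{2} + \left(-425\right)^{2}} = \frac{807228}{\frac{5}{2} + 180625} = \frac{807228}{\frac{361255}{2}} = 807228 \cdot \frac{2}{361255} = \frac{1614456}{361255}$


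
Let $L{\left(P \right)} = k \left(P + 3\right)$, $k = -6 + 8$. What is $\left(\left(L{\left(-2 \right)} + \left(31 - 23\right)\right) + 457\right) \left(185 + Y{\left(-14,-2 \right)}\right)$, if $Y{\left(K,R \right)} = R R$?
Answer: $88263$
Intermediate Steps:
$Y{\left(K,R \right)} = R^{2}$
$k = 2$
$L{\left(P \right)} = 6 + 2 P$ ($L{\left(P \right)} = 2 \left(P + 3\right) = 2 \left(3 + P\right) = 6 + 2 P$)
$\left(\left(L{\left(-2 \right)} + \left(31 - 23\right)\right) + 457\right) \left(185 + Y{\left(-14,-2 \right)}\right) = \left(\left(\left(6 + 2 \left(-2\right)\right) + \left(31 - 23\right)\right) + 457\right) \left(185 + \left(-2\right)^{2}\right) = \left(\left(\left(6 - 4\right) + \left(31 - 23\right)\right) + 457\right) \left(185 + 4\right) = \left(\left(2 + 8\right) + 457\right) 189 = \left(10 + 457\right) 189 = 467 \cdot 189 = 88263$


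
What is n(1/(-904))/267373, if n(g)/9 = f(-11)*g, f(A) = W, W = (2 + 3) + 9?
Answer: -63/120852596 ≈ -5.2130e-7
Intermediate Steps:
W = 14 (W = 5 + 9 = 14)
f(A) = 14
n(g) = 126*g (n(g) = 9*(14*g) = 126*g)
n(1/(-904))/267373 = (126/(-904))/267373 = (126*(-1/904))*(1/267373) = -63/452*1/267373 = -63/120852596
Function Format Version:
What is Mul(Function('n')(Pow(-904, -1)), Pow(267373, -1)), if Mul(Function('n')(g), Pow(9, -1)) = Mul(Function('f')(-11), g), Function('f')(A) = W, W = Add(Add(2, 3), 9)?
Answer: Rational(-63, 120852596) ≈ -5.2130e-7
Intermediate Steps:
W = 14 (W = Add(5, 9) = 14)
Function('f')(A) = 14
Function('n')(g) = Mul(126, g) (Function('n')(g) = Mul(9, Mul(14, g)) = Mul(126, g))
Mul(Function('n')(Pow(-904, -1)), Pow(267373, -1)) = Mul(Mul(126, Pow(-904, -1)), Pow(267373, -1)) = Mul(Mul(126, Rational(-1, 904)), Rational(1, 267373)) = Mul(Rational(-63, 452), Rational(1, 267373)) = Rational(-63, 120852596)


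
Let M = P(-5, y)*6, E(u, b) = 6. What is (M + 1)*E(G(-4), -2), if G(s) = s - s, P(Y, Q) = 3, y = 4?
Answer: 114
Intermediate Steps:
G(s) = 0
M = 18 (M = 3*6 = 18)
(M + 1)*E(G(-4), -2) = (18 + 1)*6 = 19*6 = 114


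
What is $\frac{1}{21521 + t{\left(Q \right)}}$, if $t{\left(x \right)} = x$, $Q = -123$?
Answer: $\frac{1}{21398} \approx 4.6733 \cdot 10^{-5}$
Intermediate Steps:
$\frac{1}{21521 + t{\left(Q \right)}} = \frac{1}{21521 - 123} = \frac{1}{21398}$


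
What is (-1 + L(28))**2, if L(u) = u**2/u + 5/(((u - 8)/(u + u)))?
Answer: 1681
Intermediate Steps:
L(u) = u + 10*u/(-8 + u) (L(u) = u + 5/(((-8 + u)/((2*u)))) = u + 5/(((-8 + u)*(1/(2*u)))) = u + 5/(((-8 + u)/(2*u))) = u + 5*(2*u/(-8 + u)) = u + 10*u/(-8 + u))
(-1 + L(28))**2 = (-1 + 28*(2 + 28)/(-8 + 28))**2 = (-1 + 28*30/20)**2 = (-1 + 28*(1/20)*30)**2 = (-1 + 42)**2 = 41**2 = 1681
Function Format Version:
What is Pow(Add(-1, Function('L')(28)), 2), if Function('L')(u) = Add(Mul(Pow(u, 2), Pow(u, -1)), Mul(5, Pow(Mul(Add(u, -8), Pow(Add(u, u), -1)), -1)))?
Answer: 1681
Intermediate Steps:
Function('L')(u) = Add(u, Mul(10, u, Pow(Add(-8, u), -1))) (Function('L')(u) = Add(u, Mul(5, Pow(Mul(Add(-8, u), Pow(Mul(2, u), -1)), -1))) = Add(u, Mul(5, Pow(Mul(Add(-8, u), Mul(Rational(1, 2), Pow(u, -1))), -1))) = Add(u, Mul(5, Pow(Mul(Rational(1, 2), Pow(u, -1), Add(-8, u)), -1))) = Add(u, Mul(5, Mul(2, u, Pow(Add(-8, u), -1)))) = Add(u, Mul(10, u, Pow(Add(-8, u), -1))))
Pow(Add(-1, Function('L')(28)), 2) = Pow(Add(-1, Mul(28, Pow(Add(-8, 28), -1), Add(2, 28))), 2) = Pow(Add(-1, Mul(28, Pow(20, -1), 30)), 2) = Pow(Add(-1, Mul(28, Rational(1, 20), 30)), 2) = Pow(Add(-1, 42), 2) = Pow(41, 2) = 1681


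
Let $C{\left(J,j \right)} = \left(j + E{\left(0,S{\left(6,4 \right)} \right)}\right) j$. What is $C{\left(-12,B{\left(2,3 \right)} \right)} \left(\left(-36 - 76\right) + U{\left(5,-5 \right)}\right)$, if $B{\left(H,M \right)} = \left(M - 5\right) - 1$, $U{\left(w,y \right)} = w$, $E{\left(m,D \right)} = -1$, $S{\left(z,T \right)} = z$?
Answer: $-1284$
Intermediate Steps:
$B{\left(H,M \right)} = -6 + M$ ($B{\left(H,M \right)} = \left(-5 + M\right) - 1 = -6 + M$)
$C{\left(J,j \right)} = j \left(-1 + j\right)$ ($C{\left(J,j \right)} = \left(j - 1\right) j = \left(-1 + j\right) j = j \left(-1 + j\right)$)
$C{\left(-12,B{\left(2,3 \right)} \right)} \left(\left(-36 - 76\right) + U{\left(5,-5 \right)}\right) = \left(-6 + 3\right) \left(-1 + \left(-6 + 3\right)\right) \left(\left(-36 - 76\right) + 5\right) = - 3 \left(-1 - 3\right) \left(\left(-36 - 76\right) + 5\right) = \left(-3\right) \left(-4\right) \left(-112 + 5\right) = 12 \left(-107\right) = -1284$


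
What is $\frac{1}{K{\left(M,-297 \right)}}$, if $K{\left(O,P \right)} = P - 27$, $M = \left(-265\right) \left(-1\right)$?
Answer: $- \frac{1}{324} \approx -0.0030864$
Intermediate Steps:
$M = 265$
$K{\left(O,P \right)} = -27 + P$
$\frac{1}{K{\left(M,-297 \right)}} = \frac{1}{-27 - 297} = \frac{1}{-324} = - \frac{1}{324}$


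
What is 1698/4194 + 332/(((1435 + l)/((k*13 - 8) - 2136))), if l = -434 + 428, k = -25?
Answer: -572571485/998871 ≈ -573.22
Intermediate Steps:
l = -6
1698/4194 + 332/(((1435 + l)/((k*13 - 8) - 2136))) = 1698/4194 + 332/(((1435 - 6)/((-25*13 - 8) - 2136))) = 1698*(1/4194) + 332/((1429/((-325 - 8) - 2136))) = 283/699 + 332/((1429/(-333 - 2136))) = 283/699 + 332/((1429/(-2469))) = 283/699 + 332/((1429*(-1/2469))) = 283/699 + 332/(-1429/2469) = 283/699 + 332*(-2469/1429) = 283/699 - 819708/1429 = -572571485/998871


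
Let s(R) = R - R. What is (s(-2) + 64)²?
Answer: 4096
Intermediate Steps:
s(R) = 0
(s(-2) + 64)² = (0 + 64)² = 64² = 4096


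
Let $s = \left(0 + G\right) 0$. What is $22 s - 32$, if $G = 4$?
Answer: $-32$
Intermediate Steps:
$s = 0$ ($s = \left(0 + 4\right) 0 = 4 \cdot 0 = 0$)
$22 s - 32 = 22 \cdot 0 - 32 = 0 - 32 = -32$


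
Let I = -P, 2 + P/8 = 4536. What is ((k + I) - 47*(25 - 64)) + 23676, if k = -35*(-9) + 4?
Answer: -10444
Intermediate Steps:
P = 36272 (P = -16 + 8*4536 = -16 + 36288 = 36272)
k = 319 (k = 315 + 4 = 319)
I = -36272 (I = -1*36272 = -36272)
((k + I) - 47*(25 - 64)) + 23676 = ((319 - 36272) - 47*(25 - 64)) + 23676 = (-35953 - 47*(-39)) + 23676 = (-35953 + 1833) + 23676 = -34120 + 23676 = -10444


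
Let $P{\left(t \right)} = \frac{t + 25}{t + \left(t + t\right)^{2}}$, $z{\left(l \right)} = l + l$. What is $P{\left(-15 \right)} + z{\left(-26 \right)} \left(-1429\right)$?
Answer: $\frac{13152518}{177} \approx 74308.0$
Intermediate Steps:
$z{\left(l \right)} = 2 l$
$P{\left(t \right)} = \frac{25 + t}{t + 4 t^{2}}$ ($P{\left(t \right)} = \frac{25 + t}{t + \left(2 t\right)^{2}} = \frac{25 + t}{t + 4 t^{2}}$)
$P{\left(-15 \right)} + z{\left(-26 \right)} \left(-1429\right) = \frac{25 - 15}{\left(-15\right) \left(1 + 4 \left(-15\right)\right)} + 2 \left(-26\right) \left(-1429\right) = \left(- \frac{1}{15}\right) \frac{1}{1 - 60} \cdot 10 - -74308 = \left(- \frac{1}{15}\right) \frac{1}{-59} \cdot 10 + 74308 = \left(- \frac{1}{15}\right) \left(- \frac{1}{59}\right) 10 + 74308 = \frac{2}{177} + 74308 = \frac{13152518}{177}$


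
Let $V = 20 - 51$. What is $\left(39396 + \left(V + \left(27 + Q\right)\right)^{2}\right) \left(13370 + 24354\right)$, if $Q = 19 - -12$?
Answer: $1513675500$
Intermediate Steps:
$Q = 31$ ($Q = 19 + 12 = 31$)
$V = -31$ ($V = 20 - 51 = -31$)
$\left(39396 + \left(V + \left(27 + Q\right)\right)^{2}\right) \left(13370 + 24354\right) = \left(39396 + \left(-31 + \left(27 + 31\right)\right)^{2}\right) \left(13370 + 24354\right) = \left(39396 + \left(-31 + 58\right)^{2}\right) 37724 = \left(39396 + 27^{2}\right) 37724 = \left(39396 + 729\right) 37724 = 40125 \cdot 37724 = 1513675500$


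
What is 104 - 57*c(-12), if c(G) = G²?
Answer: -8104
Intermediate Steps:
104 - 57*c(-12) = 104 - 57*(-12)² = 104 - 57*144 = 104 - 8208 = -8104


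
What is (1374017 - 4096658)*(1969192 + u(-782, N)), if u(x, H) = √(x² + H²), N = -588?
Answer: -5361402876072 - 5445282*√239317 ≈ -5.3641e+12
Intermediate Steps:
u(x, H) = √(H² + x²)
(1374017 - 4096658)*(1969192 + u(-782, N)) = (1374017 - 4096658)*(1969192 + √((-588)² + (-782)²)) = -2722641*(1969192 + √(345744 + 611524)) = -2722641*(1969192 + √957268) = -2722641*(1969192 + 2*√239317) = -5361402876072 - 5445282*√239317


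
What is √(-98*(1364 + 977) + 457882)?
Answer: 4*√14279 ≈ 477.98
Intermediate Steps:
√(-98*(1364 + 977) + 457882) = √(-98*2341 + 457882) = √(-229418 + 457882) = √228464 = 4*√14279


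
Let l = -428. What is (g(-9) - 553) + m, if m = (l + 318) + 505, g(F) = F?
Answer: -167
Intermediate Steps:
m = 395 (m = (-428 + 318) + 505 = -110 + 505 = 395)
(g(-9) - 553) + m = (-9 - 553) + 395 = -562 + 395 = -167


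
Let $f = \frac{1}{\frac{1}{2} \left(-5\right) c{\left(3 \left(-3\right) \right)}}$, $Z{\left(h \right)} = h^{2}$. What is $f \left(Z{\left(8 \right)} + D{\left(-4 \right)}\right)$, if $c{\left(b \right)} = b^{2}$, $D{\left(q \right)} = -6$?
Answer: $- \frac{116}{405} \approx -0.28642$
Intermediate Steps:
$f = - \frac{2}{405}$ ($f = \frac{1}{\frac{1}{2} \left(-5\right) \left(3 \left(-3\right)\right)^{2}} = \frac{1}{\frac{1}{2} \left(-5\right) \left(-9\right)^{2}} = \frac{1}{\left(- \frac{5}{2}\right) 81} = \frac{1}{- \frac{405}{2}} = - \frac{2}{405} \approx -0.0049383$)
$f \left(Z{\left(8 \right)} + D{\left(-4 \right)}\right) = - \frac{2 \left(8^{2} - 6\right)}{405} = - \frac{2 \left(64 - 6\right)}{405} = \left(- \frac{2}{405}\right) 58 = - \frac{116}{405}$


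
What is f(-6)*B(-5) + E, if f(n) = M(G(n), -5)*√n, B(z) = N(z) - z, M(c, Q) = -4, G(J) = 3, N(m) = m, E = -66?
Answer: -66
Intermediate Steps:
B(z) = 0 (B(z) = z - z = 0)
f(n) = -4*√n
f(-6)*B(-5) + E = -4*I*√6*0 - 66 = 0 - 66 = -66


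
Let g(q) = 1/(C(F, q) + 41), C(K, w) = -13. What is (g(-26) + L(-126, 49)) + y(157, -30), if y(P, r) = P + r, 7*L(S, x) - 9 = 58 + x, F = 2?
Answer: 4021/28 ≈ 143.61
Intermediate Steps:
L(S, x) = 67/7 + x/7 (L(S, x) = 9/7 + (58 + x)/7 = 9/7 + (58/7 + x/7) = 67/7 + x/7)
g(q) = 1/28 (g(q) = 1/(-13 + 41) = 1/28)
(g(-26) + L(-126, 49)) + y(157, -30) = (1/28 + (67/7 + (1/7)*49)) + (157 - 30) = (1/28 + (67/7 + 7)) + 127 = (1/28 + 116/7) + 127 = 465/28 + 127 = 4021/28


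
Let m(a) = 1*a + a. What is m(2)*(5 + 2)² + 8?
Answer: 204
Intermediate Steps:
m(a) = 2*a (m(a) = a + a = 2*a)
m(2)*(5 + 2)² + 8 = (2*2)*(5 + 2)² + 8 = 4*7² + 8 = 4*49 + 8 = 196 + 8 = 204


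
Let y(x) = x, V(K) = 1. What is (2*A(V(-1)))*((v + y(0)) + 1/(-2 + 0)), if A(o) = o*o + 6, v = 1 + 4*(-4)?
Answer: -217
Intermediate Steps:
v = -15 (v = 1 - 16 = -15)
A(o) = 6 + o² (A(o) = o² + 6 = 6 + o²)
(2*A(V(-1)))*((v + y(0)) + 1/(-2 + 0)) = (2*(6 + 1²))*((-15 + 0) + 1/(-2 + 0)) = (2*(6 + 1))*(-15 + 1/(-2)) = (2*7)*(-15 - ½) = 14*(-31/2) = -217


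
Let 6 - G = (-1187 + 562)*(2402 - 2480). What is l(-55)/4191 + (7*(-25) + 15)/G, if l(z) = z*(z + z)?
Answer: 1119590/773811 ≈ 1.4469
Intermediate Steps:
G = -48744 (G = 6 - (-1187 + 562)*(2402 - 2480) = 6 - (-625)*(-78) = 6 - 1*48750 = 6 - 48750 = -48744)
l(z) = 2*z**2 (l(z) = z*(2*z) = 2*z**2)
l(-55)/4191 + (7*(-25) + 15)/G = (2*(-55)**2)/4191 + (7*(-25) + 15)/(-48744) = (2*3025)*(1/4191) + (-175 + 15)*(-1/48744) = 6050*(1/4191) - 160*(-1/48744) = 550/381 + 20/6093 = 1119590/773811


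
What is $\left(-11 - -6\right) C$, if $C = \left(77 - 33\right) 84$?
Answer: $-18480$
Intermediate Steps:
$C = 3696$ ($C = 44 \cdot 84 = 3696$)
$\left(-11 - -6\right) C = \left(-11 - -6\right) 3696 = \left(-11 + 6\right) 3696 = \left(-5\right) 3696 = -18480$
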